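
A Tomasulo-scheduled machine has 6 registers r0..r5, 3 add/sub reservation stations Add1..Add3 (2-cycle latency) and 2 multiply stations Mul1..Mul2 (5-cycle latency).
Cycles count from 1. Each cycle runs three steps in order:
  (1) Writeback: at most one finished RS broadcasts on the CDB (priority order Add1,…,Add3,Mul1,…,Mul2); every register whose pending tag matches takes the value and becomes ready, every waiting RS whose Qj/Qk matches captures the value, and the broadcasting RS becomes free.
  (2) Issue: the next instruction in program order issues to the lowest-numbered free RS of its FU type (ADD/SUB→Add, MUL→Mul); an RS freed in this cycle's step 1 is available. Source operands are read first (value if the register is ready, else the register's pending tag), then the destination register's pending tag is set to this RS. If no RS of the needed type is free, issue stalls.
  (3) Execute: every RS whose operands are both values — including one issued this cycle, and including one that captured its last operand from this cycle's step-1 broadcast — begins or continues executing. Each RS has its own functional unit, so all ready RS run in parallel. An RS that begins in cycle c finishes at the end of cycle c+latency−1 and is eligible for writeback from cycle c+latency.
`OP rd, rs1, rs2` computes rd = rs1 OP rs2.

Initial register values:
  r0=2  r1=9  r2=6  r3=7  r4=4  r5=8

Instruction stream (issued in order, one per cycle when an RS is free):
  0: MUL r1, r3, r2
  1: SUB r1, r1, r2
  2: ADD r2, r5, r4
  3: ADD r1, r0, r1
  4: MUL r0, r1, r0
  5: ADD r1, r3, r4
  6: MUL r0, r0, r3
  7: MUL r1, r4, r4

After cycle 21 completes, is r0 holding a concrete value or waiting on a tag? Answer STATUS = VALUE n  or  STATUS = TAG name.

STATUS = VALUE 532

c1: issue MUL r1<-Mul1 | r0:2,r1:Mul1,r2:6,r3:7,r4:4,r5:8
c2: issue SUB r1<-Add1 | r0:2,r1:Add1,r2:6,r3:7,r4:4,r5:8
c3: issue ADD r2<-Add2 | r0:2,r1:Add1,r2:Add2,r3:7,r4:4,r5:8
c4: issue ADD r1<-Add3 | r0:2,r1:Add3,r2:Add2,r3:7,r4:4,r5:8
c5: CDB Add2=12; issue MUL r0<-Mul2 | r0:Mul2,r1:Add3,r2:12,r3:7,r4:4,r5:8
c6: CDB Mul1=42; issue ADD r1<-Add2 | r0:Mul2,r1:Add2,r2:12,r3:7,r4:4,r5:8
c7: issue MUL r0<-Mul1 | r0:Mul1,r1:Add2,r2:12,r3:7,r4:4,r5:8
c8: CDB Add1=36; stall | r0:Mul1,r1:Add2,r2:12,r3:7,r4:4,r5:8
c9: CDB Add2=11; stall | r0:Mul1,r1:11,r2:12,r3:7,r4:4,r5:8
c10: CDB Add3=38; stall | r0:Mul1,r1:11,r2:12,r3:7,r4:4,r5:8
c11: stall | r0:Mul1,r1:11,r2:12,r3:7,r4:4,r5:8
c12: stall | r0:Mul1,r1:11,r2:12,r3:7,r4:4,r5:8
c13: stall | r0:Mul1,r1:11,r2:12,r3:7,r4:4,r5:8
c14: stall | r0:Mul1,r1:11,r2:12,r3:7,r4:4,r5:8
c15: CDB Mul2=76; issue MUL r1<-Mul2 | r0:Mul1,r1:Mul2,r2:12,r3:7,r4:4,r5:8
c16: - | r0:Mul1,r1:Mul2,r2:12,r3:7,r4:4,r5:8
c17: - | r0:Mul1,r1:Mul2,r2:12,r3:7,r4:4,r5:8
c18: - | r0:Mul1,r1:Mul2,r2:12,r3:7,r4:4,r5:8
c19: - | r0:Mul1,r1:Mul2,r2:12,r3:7,r4:4,r5:8
c20: CDB Mul1=532 | r0:532,r1:Mul2,r2:12,r3:7,r4:4,r5:8
c21: CDB Mul2=16 | r0:532,r1:16,r2:12,r3:7,r4:4,r5:8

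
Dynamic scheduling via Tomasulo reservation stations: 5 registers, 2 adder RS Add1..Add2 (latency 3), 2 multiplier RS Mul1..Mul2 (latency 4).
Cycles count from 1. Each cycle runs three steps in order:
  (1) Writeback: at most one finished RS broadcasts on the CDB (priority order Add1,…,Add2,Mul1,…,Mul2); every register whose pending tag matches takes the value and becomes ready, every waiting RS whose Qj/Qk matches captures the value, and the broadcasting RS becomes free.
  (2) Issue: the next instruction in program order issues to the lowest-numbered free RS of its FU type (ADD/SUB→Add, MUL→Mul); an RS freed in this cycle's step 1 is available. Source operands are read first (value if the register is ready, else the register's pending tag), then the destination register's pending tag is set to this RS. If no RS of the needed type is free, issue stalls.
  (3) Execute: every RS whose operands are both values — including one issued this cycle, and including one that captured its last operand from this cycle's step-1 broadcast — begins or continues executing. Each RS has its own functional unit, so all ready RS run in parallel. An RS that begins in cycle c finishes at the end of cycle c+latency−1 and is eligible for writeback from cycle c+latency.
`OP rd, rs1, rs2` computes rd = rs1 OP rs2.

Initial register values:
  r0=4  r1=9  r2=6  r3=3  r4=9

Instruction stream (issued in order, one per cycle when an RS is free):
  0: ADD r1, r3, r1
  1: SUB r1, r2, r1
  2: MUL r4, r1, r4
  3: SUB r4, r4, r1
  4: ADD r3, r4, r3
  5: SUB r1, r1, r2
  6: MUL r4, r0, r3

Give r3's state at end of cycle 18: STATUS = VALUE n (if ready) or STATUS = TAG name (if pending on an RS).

c1: issue ADD r1<-Add1 | r0:4,r1:Add1,r2:6,r3:3,r4:9
c2: issue SUB r1<-Add2 | r0:4,r1:Add2,r2:6,r3:3,r4:9
c3: issue MUL r4<-Mul1 | r0:4,r1:Add2,r2:6,r3:3,r4:Mul1
c4: CDB Add1=12; issue SUB r4<-Add1 | r0:4,r1:Add2,r2:6,r3:3,r4:Add1
c5: stall | r0:4,r1:Add2,r2:6,r3:3,r4:Add1
c6: stall | r0:4,r1:Add2,r2:6,r3:3,r4:Add1
c7: CDB Add2=-6; issue ADD r3<-Add2 | r0:4,r1:-6,r2:6,r3:Add2,r4:Add1
c8: stall | r0:4,r1:-6,r2:6,r3:Add2,r4:Add1
c9: stall | r0:4,r1:-6,r2:6,r3:Add2,r4:Add1
c10: stall | r0:4,r1:-6,r2:6,r3:Add2,r4:Add1
c11: CDB Mul1=-54; stall | r0:4,r1:-6,r2:6,r3:Add2,r4:Add1
c12: stall | r0:4,r1:-6,r2:6,r3:Add2,r4:Add1
c13: stall | r0:4,r1:-6,r2:6,r3:Add2,r4:Add1
c14: CDB Add1=-48; issue SUB r1<-Add1 | r0:4,r1:Add1,r2:6,r3:Add2,r4:-48
c15: issue MUL r4<-Mul1 | r0:4,r1:Add1,r2:6,r3:Add2,r4:Mul1
c16: - | r0:4,r1:Add1,r2:6,r3:Add2,r4:Mul1
c17: CDB Add1=-12 | r0:4,r1:-12,r2:6,r3:Add2,r4:Mul1
c18: CDB Add2=-45 | r0:4,r1:-12,r2:6,r3:-45,r4:Mul1

STATUS = VALUE -45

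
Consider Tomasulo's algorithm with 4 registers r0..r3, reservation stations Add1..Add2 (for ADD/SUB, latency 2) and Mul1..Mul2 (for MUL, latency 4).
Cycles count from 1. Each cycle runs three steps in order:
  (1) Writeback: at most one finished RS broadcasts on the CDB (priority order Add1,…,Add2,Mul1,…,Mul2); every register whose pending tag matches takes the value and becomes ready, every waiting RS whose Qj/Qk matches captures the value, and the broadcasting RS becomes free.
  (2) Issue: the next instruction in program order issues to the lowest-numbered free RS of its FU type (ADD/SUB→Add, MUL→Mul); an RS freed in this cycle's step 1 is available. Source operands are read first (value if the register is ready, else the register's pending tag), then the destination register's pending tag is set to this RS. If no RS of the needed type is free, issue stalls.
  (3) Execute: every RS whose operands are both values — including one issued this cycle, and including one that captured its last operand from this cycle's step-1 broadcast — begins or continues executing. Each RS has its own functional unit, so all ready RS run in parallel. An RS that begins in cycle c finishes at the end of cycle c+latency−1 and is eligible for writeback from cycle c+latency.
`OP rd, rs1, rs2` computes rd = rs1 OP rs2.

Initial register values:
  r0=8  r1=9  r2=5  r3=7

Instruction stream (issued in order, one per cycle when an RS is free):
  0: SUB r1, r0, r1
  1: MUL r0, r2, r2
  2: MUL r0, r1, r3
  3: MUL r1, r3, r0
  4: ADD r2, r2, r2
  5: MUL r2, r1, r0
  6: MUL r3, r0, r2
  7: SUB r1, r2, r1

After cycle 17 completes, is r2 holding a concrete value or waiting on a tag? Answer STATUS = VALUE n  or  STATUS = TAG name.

STATUS = VALUE 343

cycle 1: issue SUB r1<-Add1 // r0:8,r1:Add1,r2:5,r3:7
cycle 2: issue MUL r0<-Mul1 // r0:Mul1,r1:Add1,r2:5,r3:7
cycle 3: CDB Add1=-1; issue MUL r0<-Mul2 // r0:Mul2,r1:-1,r2:5,r3:7
cycle 4: stall // r0:Mul2,r1:-1,r2:5,r3:7
cycle 5: stall // r0:Mul2,r1:-1,r2:5,r3:7
cycle 6: CDB Mul1=25; issue MUL r1<-Mul1 // r0:Mul2,r1:Mul1,r2:5,r3:7
cycle 7: CDB Mul2=-7; issue ADD r2<-Add1 // r0:-7,r1:Mul1,r2:Add1,r3:7
cycle 8: issue MUL r2<-Mul2 // r0:-7,r1:Mul1,r2:Mul2,r3:7
cycle 9: CDB Add1=10; stall // r0:-7,r1:Mul1,r2:Mul2,r3:7
cycle 10: stall // r0:-7,r1:Mul1,r2:Mul2,r3:7
cycle 11: CDB Mul1=-49; issue MUL r3<-Mul1 // r0:-7,r1:-49,r2:Mul2,r3:Mul1
cycle 12: issue SUB r1<-Add1 // r0:-7,r1:Add1,r2:Mul2,r3:Mul1
cycle 13: - // r0:-7,r1:Add1,r2:Mul2,r3:Mul1
cycle 14: - // r0:-7,r1:Add1,r2:Mul2,r3:Mul1
cycle 15: CDB Mul2=343 // r0:-7,r1:Add1,r2:343,r3:Mul1
cycle 16: - // r0:-7,r1:Add1,r2:343,r3:Mul1
cycle 17: CDB Add1=392 // r0:-7,r1:392,r2:343,r3:Mul1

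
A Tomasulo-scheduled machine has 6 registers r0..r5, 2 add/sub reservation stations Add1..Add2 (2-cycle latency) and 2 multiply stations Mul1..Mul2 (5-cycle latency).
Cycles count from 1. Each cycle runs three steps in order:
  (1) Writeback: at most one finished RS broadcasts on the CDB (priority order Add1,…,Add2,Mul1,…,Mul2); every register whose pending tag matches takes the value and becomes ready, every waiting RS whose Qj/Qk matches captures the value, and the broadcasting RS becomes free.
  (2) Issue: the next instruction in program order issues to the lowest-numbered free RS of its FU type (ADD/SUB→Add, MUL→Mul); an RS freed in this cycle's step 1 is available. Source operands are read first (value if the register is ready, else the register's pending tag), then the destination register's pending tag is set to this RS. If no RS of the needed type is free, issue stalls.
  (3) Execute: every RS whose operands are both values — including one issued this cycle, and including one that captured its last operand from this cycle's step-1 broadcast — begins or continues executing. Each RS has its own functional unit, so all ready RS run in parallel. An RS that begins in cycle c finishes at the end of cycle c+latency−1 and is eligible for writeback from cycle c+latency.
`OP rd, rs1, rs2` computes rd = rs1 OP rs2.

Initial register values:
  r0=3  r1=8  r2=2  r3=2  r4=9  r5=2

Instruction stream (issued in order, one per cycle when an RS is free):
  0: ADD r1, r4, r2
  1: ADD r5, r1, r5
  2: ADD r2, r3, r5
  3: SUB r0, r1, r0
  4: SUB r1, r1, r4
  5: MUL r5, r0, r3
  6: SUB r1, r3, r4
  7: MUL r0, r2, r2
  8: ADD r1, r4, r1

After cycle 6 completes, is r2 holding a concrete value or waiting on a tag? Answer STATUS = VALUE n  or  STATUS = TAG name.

STATUS = TAG Add1

cycle 1: issue ADD r1<-Add1 // r0:3,r1:Add1,r2:2,r3:2,r4:9,r5:2
cycle 2: issue ADD r5<-Add2 // r0:3,r1:Add1,r2:2,r3:2,r4:9,r5:Add2
cycle 3: CDB Add1=11; issue ADD r2<-Add1 // r0:3,r1:11,r2:Add1,r3:2,r4:9,r5:Add2
cycle 4: stall // r0:3,r1:11,r2:Add1,r3:2,r4:9,r5:Add2
cycle 5: CDB Add2=13; issue SUB r0<-Add2 // r0:Add2,r1:11,r2:Add1,r3:2,r4:9,r5:13
cycle 6: stall // r0:Add2,r1:11,r2:Add1,r3:2,r4:9,r5:13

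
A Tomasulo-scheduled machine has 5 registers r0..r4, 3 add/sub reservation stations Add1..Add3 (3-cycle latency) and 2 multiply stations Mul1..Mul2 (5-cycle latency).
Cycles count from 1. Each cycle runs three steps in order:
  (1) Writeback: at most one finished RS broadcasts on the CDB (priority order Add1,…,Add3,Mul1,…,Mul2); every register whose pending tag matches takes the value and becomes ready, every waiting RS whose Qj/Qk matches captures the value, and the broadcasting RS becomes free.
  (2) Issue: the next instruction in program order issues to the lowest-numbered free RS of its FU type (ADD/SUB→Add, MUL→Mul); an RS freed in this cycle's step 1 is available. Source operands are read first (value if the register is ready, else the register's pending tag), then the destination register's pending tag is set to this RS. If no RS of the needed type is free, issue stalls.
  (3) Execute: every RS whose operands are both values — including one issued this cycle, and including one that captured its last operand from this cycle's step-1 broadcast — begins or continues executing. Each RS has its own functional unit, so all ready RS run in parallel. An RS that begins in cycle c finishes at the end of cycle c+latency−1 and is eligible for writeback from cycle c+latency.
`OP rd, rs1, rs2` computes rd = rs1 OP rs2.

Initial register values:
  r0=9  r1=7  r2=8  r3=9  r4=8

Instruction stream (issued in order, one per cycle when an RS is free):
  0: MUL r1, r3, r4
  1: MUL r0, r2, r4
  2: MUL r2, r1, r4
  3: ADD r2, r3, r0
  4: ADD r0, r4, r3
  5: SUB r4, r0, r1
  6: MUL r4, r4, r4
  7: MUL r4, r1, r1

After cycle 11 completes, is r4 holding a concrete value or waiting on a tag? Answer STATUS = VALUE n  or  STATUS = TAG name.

cycle 1: issue MUL r1<-Mul1 // r0:9,r1:Mul1,r2:8,r3:9,r4:8
cycle 2: issue MUL r0<-Mul2 // r0:Mul2,r1:Mul1,r2:8,r3:9,r4:8
cycle 3: stall // r0:Mul2,r1:Mul1,r2:8,r3:9,r4:8
cycle 4: stall // r0:Mul2,r1:Mul1,r2:8,r3:9,r4:8
cycle 5: stall // r0:Mul2,r1:Mul1,r2:8,r3:9,r4:8
cycle 6: CDB Mul1=72; issue MUL r2<-Mul1 // r0:Mul2,r1:72,r2:Mul1,r3:9,r4:8
cycle 7: CDB Mul2=64; issue ADD r2<-Add1 // r0:64,r1:72,r2:Add1,r3:9,r4:8
cycle 8: issue ADD r0<-Add2 // r0:Add2,r1:72,r2:Add1,r3:9,r4:8
cycle 9: issue SUB r4<-Add3 // r0:Add2,r1:72,r2:Add1,r3:9,r4:Add3
cycle 10: CDB Add1=73; issue MUL r4<-Mul2 // r0:Add2,r1:72,r2:73,r3:9,r4:Mul2
cycle 11: CDB Add2=17; stall // r0:17,r1:72,r2:73,r3:9,r4:Mul2

STATUS = TAG Mul2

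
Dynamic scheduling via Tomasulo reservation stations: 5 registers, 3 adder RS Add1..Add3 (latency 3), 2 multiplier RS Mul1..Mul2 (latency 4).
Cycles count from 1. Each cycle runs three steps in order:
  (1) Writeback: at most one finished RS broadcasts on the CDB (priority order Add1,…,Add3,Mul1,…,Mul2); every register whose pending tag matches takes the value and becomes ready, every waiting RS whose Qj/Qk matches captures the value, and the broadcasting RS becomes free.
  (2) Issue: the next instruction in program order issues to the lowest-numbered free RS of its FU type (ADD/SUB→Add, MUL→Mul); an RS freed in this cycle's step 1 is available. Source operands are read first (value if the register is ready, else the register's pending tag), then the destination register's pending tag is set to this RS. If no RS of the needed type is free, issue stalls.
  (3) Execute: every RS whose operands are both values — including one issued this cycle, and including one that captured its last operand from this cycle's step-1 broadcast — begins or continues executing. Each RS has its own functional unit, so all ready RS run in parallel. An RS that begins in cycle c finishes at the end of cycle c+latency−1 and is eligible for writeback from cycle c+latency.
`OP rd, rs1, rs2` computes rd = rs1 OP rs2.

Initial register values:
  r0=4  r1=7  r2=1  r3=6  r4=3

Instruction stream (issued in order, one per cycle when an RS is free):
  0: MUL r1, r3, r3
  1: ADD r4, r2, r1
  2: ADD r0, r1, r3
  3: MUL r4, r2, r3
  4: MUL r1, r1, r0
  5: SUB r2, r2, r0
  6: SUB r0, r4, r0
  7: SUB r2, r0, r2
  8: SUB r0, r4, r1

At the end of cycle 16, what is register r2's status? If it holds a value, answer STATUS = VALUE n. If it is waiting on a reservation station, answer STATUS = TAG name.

STATUS = VALUE 5

  c1: issue MUL r1<-Mul1  regs: r0:4,r1:Mul1,r2:1,r3:6,r4:3
  c2: issue ADD r4<-Add1  regs: r0:4,r1:Mul1,r2:1,r3:6,r4:Add1
  c3: issue ADD r0<-Add2  regs: r0:Add2,r1:Mul1,r2:1,r3:6,r4:Add1
  c4: issue MUL r4<-Mul2  regs: r0:Add2,r1:Mul1,r2:1,r3:6,r4:Mul2
  c5: CDB Mul1=36; issue MUL r1<-Mul1  regs: r0:Add2,r1:Mul1,r2:1,r3:6,r4:Mul2
  c6: issue SUB r2<-Add3  regs: r0:Add2,r1:Mul1,r2:Add3,r3:6,r4:Mul2
  c7: stall  regs: r0:Add2,r1:Mul1,r2:Add3,r3:6,r4:Mul2
  c8: CDB Add1=37; issue SUB r0<-Add1  regs: r0:Add1,r1:Mul1,r2:Add3,r3:6,r4:Mul2
  c9: CDB Add2=42; issue SUB r2<-Add2  regs: r0:Add1,r1:Mul1,r2:Add2,r3:6,r4:Mul2
  c10: CDB Mul2=6; stall  regs: r0:Add1,r1:Mul1,r2:Add2,r3:6,r4:6
  c11: stall  regs: r0:Add1,r1:Mul1,r2:Add2,r3:6,r4:6
  c12: CDB Add3=-41; issue SUB r0<-Add3  regs: r0:Add3,r1:Mul1,r2:Add2,r3:6,r4:6
  c13: CDB Add1=-36  regs: r0:Add3,r1:Mul1,r2:Add2,r3:6,r4:6
  c14: CDB Mul1=1512  regs: r0:Add3,r1:1512,r2:Add2,r3:6,r4:6
  c15: -  regs: r0:Add3,r1:1512,r2:Add2,r3:6,r4:6
  c16: CDB Add2=5  regs: r0:Add3,r1:1512,r2:5,r3:6,r4:6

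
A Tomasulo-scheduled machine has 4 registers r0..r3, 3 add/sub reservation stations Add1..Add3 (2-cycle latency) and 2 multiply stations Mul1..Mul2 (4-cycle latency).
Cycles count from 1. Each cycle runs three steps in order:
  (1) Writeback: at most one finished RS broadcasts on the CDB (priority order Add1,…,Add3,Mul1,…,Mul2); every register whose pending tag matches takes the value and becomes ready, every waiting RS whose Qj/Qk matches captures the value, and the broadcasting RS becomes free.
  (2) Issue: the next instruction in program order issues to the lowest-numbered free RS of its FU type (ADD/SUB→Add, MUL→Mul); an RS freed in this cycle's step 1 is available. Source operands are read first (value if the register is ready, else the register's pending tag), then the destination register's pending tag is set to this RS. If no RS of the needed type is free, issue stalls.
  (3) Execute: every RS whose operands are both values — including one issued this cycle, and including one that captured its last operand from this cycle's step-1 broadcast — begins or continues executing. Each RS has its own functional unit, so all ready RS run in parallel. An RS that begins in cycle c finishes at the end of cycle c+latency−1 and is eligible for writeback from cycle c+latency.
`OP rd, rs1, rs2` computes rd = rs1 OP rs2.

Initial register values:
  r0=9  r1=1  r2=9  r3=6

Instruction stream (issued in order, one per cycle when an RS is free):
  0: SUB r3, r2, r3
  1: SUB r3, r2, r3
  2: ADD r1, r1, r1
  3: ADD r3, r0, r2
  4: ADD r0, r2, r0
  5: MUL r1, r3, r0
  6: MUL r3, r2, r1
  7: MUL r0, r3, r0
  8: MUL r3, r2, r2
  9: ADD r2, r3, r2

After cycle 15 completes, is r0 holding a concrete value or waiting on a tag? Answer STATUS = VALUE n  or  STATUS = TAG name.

c1: issue SUB r3<-Add1 | r0:9,r1:1,r2:9,r3:Add1
c2: issue SUB r3<-Add2 | r0:9,r1:1,r2:9,r3:Add2
c3: CDB Add1=3; issue ADD r1<-Add1 | r0:9,r1:Add1,r2:9,r3:Add2
c4: issue ADD r3<-Add3 | r0:9,r1:Add1,r2:9,r3:Add3
c5: CDB Add1=2; issue ADD r0<-Add1 | r0:Add1,r1:2,r2:9,r3:Add3
c6: CDB Add2=6; issue MUL r1<-Mul1 | r0:Add1,r1:Mul1,r2:9,r3:Add3
c7: CDB Add1=18; issue MUL r3<-Mul2 | r0:18,r1:Mul1,r2:9,r3:Mul2
c8: CDB Add3=18; stall | r0:18,r1:Mul1,r2:9,r3:Mul2
c9: stall | r0:18,r1:Mul1,r2:9,r3:Mul2
c10: stall | r0:18,r1:Mul1,r2:9,r3:Mul2
c11: stall | r0:18,r1:Mul1,r2:9,r3:Mul2
c12: CDB Mul1=324; issue MUL r0<-Mul1 | r0:Mul1,r1:324,r2:9,r3:Mul2
c13: stall | r0:Mul1,r1:324,r2:9,r3:Mul2
c14: stall | r0:Mul1,r1:324,r2:9,r3:Mul2
c15: stall | r0:Mul1,r1:324,r2:9,r3:Mul2

STATUS = TAG Mul1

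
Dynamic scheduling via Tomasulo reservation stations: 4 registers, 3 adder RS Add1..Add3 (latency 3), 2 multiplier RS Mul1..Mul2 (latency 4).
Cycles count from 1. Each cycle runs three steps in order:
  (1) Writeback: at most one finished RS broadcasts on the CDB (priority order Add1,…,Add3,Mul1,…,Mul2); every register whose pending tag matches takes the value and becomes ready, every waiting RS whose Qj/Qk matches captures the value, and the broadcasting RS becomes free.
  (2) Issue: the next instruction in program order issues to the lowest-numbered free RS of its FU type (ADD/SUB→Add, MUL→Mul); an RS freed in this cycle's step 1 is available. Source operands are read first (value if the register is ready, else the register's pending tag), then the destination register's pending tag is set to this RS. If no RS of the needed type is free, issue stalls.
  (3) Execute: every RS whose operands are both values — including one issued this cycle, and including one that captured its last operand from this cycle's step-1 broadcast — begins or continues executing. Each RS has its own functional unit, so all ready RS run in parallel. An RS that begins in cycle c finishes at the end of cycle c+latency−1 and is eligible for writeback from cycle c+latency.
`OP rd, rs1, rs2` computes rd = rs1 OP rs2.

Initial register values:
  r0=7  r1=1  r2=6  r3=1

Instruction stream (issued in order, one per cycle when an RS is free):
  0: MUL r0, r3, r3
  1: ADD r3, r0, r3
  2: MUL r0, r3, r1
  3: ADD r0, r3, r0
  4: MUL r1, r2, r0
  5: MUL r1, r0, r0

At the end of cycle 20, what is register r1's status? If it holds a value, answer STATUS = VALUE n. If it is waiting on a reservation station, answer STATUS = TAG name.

STATUS = VALUE 16

  c1: issue MUL r0<-Mul1  regs: r0:Mul1,r1:1,r2:6,r3:1
  c2: issue ADD r3<-Add1  regs: r0:Mul1,r1:1,r2:6,r3:Add1
  c3: issue MUL r0<-Mul2  regs: r0:Mul2,r1:1,r2:6,r3:Add1
  c4: issue ADD r0<-Add2  regs: r0:Add2,r1:1,r2:6,r3:Add1
  c5: CDB Mul1=1; issue MUL r1<-Mul1  regs: r0:Add2,r1:Mul1,r2:6,r3:Add1
  c6: stall  regs: r0:Add2,r1:Mul1,r2:6,r3:Add1
  c7: stall  regs: r0:Add2,r1:Mul1,r2:6,r3:Add1
  c8: CDB Add1=2; stall  regs: r0:Add2,r1:Mul1,r2:6,r3:2
  c9: stall  regs: r0:Add2,r1:Mul1,r2:6,r3:2
  c10: stall  regs: r0:Add2,r1:Mul1,r2:6,r3:2
  c11: stall  regs: r0:Add2,r1:Mul1,r2:6,r3:2
  c12: CDB Mul2=2; issue MUL r1<-Mul2  regs: r0:Add2,r1:Mul2,r2:6,r3:2
  c13: -  regs: r0:Add2,r1:Mul2,r2:6,r3:2
  c14: -  regs: r0:Add2,r1:Mul2,r2:6,r3:2
  c15: CDB Add2=4  regs: r0:4,r1:Mul2,r2:6,r3:2
  c16: -  regs: r0:4,r1:Mul2,r2:6,r3:2
  c17: -  regs: r0:4,r1:Mul2,r2:6,r3:2
  c18: -  regs: r0:4,r1:Mul2,r2:6,r3:2
  c19: CDB Mul1=24  regs: r0:4,r1:Mul2,r2:6,r3:2
  c20: CDB Mul2=16  regs: r0:4,r1:16,r2:6,r3:2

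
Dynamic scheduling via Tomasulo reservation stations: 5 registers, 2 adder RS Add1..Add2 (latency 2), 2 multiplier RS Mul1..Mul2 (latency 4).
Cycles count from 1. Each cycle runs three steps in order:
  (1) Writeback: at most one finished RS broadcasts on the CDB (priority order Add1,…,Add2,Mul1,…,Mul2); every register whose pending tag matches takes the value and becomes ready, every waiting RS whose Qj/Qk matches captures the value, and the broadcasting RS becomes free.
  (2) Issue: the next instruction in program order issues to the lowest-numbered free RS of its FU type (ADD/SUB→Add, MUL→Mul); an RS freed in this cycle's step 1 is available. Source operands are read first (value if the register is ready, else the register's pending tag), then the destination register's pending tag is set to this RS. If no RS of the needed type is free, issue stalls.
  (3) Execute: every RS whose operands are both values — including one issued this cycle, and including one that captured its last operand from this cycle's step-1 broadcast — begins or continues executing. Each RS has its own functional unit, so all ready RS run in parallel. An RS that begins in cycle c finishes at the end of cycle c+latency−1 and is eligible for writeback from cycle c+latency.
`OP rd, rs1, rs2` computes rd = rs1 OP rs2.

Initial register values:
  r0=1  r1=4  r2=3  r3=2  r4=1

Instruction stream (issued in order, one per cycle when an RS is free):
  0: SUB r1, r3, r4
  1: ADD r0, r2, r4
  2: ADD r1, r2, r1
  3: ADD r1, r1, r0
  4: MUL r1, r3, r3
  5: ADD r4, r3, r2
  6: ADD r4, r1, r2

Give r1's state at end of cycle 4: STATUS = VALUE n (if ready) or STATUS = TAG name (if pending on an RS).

STATUS = TAG Add2

c1: issue SUB r1<-Add1 | r0:1,r1:Add1,r2:3,r3:2,r4:1
c2: issue ADD r0<-Add2 | r0:Add2,r1:Add1,r2:3,r3:2,r4:1
c3: CDB Add1=1; issue ADD r1<-Add1 | r0:Add2,r1:Add1,r2:3,r3:2,r4:1
c4: CDB Add2=4; issue ADD r1<-Add2 | r0:4,r1:Add2,r2:3,r3:2,r4:1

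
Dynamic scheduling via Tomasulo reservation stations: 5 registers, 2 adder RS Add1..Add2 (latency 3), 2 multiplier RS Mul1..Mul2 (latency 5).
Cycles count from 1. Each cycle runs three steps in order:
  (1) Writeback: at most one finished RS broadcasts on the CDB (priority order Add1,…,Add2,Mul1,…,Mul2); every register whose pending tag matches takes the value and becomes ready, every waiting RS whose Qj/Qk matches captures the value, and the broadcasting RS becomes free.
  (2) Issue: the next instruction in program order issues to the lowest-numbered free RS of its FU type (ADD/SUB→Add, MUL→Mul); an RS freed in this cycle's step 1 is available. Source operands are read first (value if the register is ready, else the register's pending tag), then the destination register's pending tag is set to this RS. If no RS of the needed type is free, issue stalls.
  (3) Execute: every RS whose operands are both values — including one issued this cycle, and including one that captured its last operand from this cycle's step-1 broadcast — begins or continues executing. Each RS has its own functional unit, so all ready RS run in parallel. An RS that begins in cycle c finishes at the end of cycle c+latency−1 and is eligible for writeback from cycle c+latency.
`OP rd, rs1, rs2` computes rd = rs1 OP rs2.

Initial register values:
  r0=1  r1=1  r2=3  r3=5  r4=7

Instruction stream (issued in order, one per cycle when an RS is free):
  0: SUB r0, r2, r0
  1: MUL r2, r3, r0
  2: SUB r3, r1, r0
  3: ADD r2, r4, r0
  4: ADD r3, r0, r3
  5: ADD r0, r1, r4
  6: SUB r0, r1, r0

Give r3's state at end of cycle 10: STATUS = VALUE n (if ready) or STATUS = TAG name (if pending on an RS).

cycle 1: issue SUB r0<-Add1 // r0:Add1,r1:1,r2:3,r3:5,r4:7
cycle 2: issue MUL r2<-Mul1 // r0:Add1,r1:1,r2:Mul1,r3:5,r4:7
cycle 3: issue SUB r3<-Add2 // r0:Add1,r1:1,r2:Mul1,r3:Add2,r4:7
cycle 4: CDB Add1=2; issue ADD r2<-Add1 // r0:2,r1:1,r2:Add1,r3:Add2,r4:7
cycle 5: stall // r0:2,r1:1,r2:Add1,r3:Add2,r4:7
cycle 6: stall // r0:2,r1:1,r2:Add1,r3:Add2,r4:7
cycle 7: CDB Add1=9; issue ADD r3<-Add1 // r0:2,r1:1,r2:9,r3:Add1,r4:7
cycle 8: CDB Add2=-1; issue ADD r0<-Add2 // r0:Add2,r1:1,r2:9,r3:Add1,r4:7
cycle 9: CDB Mul1=10; stall // r0:Add2,r1:1,r2:9,r3:Add1,r4:7
cycle 10: stall // r0:Add2,r1:1,r2:9,r3:Add1,r4:7

STATUS = TAG Add1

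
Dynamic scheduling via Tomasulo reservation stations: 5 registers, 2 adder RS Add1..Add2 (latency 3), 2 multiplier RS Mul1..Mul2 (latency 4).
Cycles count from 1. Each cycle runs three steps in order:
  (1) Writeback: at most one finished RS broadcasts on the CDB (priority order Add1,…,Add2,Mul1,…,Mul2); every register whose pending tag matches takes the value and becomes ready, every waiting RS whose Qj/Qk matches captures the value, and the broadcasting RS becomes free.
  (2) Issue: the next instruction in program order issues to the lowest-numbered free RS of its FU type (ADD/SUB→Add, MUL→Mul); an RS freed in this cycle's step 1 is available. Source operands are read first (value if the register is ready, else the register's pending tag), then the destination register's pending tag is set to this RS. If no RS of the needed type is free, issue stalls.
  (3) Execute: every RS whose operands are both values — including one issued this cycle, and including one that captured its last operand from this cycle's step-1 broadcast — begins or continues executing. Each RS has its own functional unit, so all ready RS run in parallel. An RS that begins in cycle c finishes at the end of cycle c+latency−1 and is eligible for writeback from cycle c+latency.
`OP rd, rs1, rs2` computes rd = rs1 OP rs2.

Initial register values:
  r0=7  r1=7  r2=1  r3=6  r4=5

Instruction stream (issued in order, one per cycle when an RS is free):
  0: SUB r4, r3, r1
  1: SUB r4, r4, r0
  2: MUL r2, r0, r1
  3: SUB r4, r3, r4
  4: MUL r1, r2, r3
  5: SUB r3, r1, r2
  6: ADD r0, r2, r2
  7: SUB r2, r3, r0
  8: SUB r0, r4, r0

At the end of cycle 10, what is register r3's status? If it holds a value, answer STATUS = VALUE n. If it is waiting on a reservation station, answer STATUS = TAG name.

cycle 1: issue SUB r4<-Add1 // r0:7,r1:7,r2:1,r3:6,r4:Add1
cycle 2: issue SUB r4<-Add2 // r0:7,r1:7,r2:1,r3:6,r4:Add2
cycle 3: issue MUL r2<-Mul1 // r0:7,r1:7,r2:Mul1,r3:6,r4:Add2
cycle 4: CDB Add1=-1; issue SUB r4<-Add1 // r0:7,r1:7,r2:Mul1,r3:6,r4:Add1
cycle 5: issue MUL r1<-Mul2 // r0:7,r1:Mul2,r2:Mul1,r3:6,r4:Add1
cycle 6: stall // r0:7,r1:Mul2,r2:Mul1,r3:6,r4:Add1
cycle 7: CDB Add2=-8; issue SUB r3<-Add2 // r0:7,r1:Mul2,r2:Mul1,r3:Add2,r4:Add1
cycle 8: CDB Mul1=49; stall // r0:7,r1:Mul2,r2:49,r3:Add2,r4:Add1
cycle 9: stall // r0:7,r1:Mul2,r2:49,r3:Add2,r4:Add1
cycle 10: CDB Add1=14; issue ADD r0<-Add1 // r0:Add1,r1:Mul2,r2:49,r3:Add2,r4:14

STATUS = TAG Add2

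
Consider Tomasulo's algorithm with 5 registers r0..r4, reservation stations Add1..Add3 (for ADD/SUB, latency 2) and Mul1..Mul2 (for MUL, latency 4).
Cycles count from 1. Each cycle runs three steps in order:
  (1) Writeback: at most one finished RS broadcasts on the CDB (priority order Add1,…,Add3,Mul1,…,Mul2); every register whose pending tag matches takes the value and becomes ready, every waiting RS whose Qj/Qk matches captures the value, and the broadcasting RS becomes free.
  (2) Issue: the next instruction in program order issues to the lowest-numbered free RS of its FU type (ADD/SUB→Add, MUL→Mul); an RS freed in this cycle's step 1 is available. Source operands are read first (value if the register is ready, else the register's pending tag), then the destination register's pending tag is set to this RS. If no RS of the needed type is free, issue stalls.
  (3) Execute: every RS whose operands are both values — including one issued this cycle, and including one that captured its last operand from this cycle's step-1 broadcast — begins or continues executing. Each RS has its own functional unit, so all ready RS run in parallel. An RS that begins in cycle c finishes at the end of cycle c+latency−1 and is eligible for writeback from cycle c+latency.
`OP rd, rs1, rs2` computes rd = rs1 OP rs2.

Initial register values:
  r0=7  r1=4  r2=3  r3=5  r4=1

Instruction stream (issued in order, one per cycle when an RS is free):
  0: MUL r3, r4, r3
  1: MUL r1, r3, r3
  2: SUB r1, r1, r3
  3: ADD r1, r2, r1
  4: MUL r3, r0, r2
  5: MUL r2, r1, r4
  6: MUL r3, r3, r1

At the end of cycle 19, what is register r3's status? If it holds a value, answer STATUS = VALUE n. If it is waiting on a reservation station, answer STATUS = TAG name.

cycle 1: issue MUL r3<-Mul1 // r0:7,r1:4,r2:3,r3:Mul1,r4:1
cycle 2: issue MUL r1<-Mul2 // r0:7,r1:Mul2,r2:3,r3:Mul1,r4:1
cycle 3: issue SUB r1<-Add1 // r0:7,r1:Add1,r2:3,r3:Mul1,r4:1
cycle 4: issue ADD r1<-Add2 // r0:7,r1:Add2,r2:3,r3:Mul1,r4:1
cycle 5: CDB Mul1=5; issue MUL r3<-Mul1 // r0:7,r1:Add2,r2:3,r3:Mul1,r4:1
cycle 6: stall // r0:7,r1:Add2,r2:3,r3:Mul1,r4:1
cycle 7: stall // r0:7,r1:Add2,r2:3,r3:Mul1,r4:1
cycle 8: stall // r0:7,r1:Add2,r2:3,r3:Mul1,r4:1
cycle 9: CDB Mul1=21; issue MUL r2<-Mul1 // r0:7,r1:Add2,r2:Mul1,r3:21,r4:1
cycle 10: CDB Mul2=25; issue MUL r3<-Mul2 // r0:7,r1:Add2,r2:Mul1,r3:Mul2,r4:1
cycle 11: - // r0:7,r1:Add2,r2:Mul1,r3:Mul2,r4:1
cycle 12: CDB Add1=20 // r0:7,r1:Add2,r2:Mul1,r3:Mul2,r4:1
cycle 13: - // r0:7,r1:Add2,r2:Mul1,r3:Mul2,r4:1
cycle 14: CDB Add2=23 // r0:7,r1:23,r2:Mul1,r3:Mul2,r4:1
cycle 15: - // r0:7,r1:23,r2:Mul1,r3:Mul2,r4:1
cycle 16: - // r0:7,r1:23,r2:Mul1,r3:Mul2,r4:1
cycle 17: - // r0:7,r1:23,r2:Mul1,r3:Mul2,r4:1
cycle 18: CDB Mul1=23 // r0:7,r1:23,r2:23,r3:Mul2,r4:1
cycle 19: CDB Mul2=483 // r0:7,r1:23,r2:23,r3:483,r4:1

STATUS = VALUE 483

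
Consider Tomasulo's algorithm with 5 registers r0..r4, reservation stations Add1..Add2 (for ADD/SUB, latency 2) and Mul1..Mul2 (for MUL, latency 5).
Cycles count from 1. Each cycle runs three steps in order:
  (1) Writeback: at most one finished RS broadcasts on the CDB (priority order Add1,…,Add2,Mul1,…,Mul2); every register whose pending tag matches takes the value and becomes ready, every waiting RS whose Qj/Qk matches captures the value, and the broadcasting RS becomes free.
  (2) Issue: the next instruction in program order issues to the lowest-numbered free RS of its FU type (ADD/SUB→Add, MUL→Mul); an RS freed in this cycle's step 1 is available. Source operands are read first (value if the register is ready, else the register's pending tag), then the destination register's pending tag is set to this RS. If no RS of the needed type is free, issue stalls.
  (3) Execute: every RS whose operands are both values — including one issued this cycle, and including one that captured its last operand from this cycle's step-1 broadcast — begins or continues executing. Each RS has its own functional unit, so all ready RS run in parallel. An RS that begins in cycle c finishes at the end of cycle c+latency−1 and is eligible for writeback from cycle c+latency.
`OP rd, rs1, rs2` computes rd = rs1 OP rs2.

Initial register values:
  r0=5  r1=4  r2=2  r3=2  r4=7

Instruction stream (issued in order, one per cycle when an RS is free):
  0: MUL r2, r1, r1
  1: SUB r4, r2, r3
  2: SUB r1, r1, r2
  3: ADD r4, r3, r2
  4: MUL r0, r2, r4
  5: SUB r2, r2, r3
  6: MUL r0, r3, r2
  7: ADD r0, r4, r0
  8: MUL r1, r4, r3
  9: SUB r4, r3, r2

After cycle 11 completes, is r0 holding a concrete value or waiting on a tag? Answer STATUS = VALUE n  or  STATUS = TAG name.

cycle 1: issue MUL r2<-Mul1 // r0:5,r1:4,r2:Mul1,r3:2,r4:7
cycle 2: issue SUB r4<-Add1 // r0:5,r1:4,r2:Mul1,r3:2,r4:Add1
cycle 3: issue SUB r1<-Add2 // r0:5,r1:Add2,r2:Mul1,r3:2,r4:Add1
cycle 4: stall // r0:5,r1:Add2,r2:Mul1,r3:2,r4:Add1
cycle 5: stall // r0:5,r1:Add2,r2:Mul1,r3:2,r4:Add1
cycle 6: CDB Mul1=16; stall // r0:5,r1:Add2,r2:16,r3:2,r4:Add1
cycle 7: stall // r0:5,r1:Add2,r2:16,r3:2,r4:Add1
cycle 8: CDB Add1=14; issue ADD r4<-Add1 // r0:5,r1:Add2,r2:16,r3:2,r4:Add1
cycle 9: CDB Add2=-12; issue MUL r0<-Mul1 // r0:Mul1,r1:-12,r2:16,r3:2,r4:Add1
cycle 10: CDB Add1=18; issue SUB r2<-Add1 // r0:Mul1,r1:-12,r2:Add1,r3:2,r4:18
cycle 11: issue MUL r0<-Mul2 // r0:Mul2,r1:-12,r2:Add1,r3:2,r4:18

STATUS = TAG Mul2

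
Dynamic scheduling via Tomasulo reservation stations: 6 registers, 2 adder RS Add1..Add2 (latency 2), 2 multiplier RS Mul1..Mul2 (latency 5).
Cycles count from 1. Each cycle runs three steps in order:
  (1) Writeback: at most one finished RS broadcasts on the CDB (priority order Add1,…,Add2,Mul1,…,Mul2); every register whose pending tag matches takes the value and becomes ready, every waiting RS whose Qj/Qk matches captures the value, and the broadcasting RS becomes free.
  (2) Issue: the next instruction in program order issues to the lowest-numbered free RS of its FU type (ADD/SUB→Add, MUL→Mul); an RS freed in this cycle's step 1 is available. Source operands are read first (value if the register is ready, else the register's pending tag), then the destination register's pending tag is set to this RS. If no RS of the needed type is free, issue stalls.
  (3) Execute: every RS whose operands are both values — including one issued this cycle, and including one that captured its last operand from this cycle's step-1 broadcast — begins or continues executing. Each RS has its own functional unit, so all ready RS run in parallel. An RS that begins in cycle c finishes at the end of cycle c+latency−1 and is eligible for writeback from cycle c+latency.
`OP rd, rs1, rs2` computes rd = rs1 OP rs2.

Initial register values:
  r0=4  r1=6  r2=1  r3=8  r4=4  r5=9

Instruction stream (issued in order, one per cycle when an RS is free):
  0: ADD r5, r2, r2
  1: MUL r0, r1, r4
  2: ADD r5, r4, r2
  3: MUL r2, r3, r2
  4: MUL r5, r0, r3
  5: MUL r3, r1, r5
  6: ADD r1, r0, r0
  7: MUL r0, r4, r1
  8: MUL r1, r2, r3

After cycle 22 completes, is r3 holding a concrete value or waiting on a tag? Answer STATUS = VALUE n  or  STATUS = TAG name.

  c1: issue ADD r5<-Add1  regs: r0:4,r1:6,r2:1,r3:8,r4:4,r5:Add1
  c2: issue MUL r0<-Mul1  regs: r0:Mul1,r1:6,r2:1,r3:8,r4:4,r5:Add1
  c3: CDB Add1=2; issue ADD r5<-Add1  regs: r0:Mul1,r1:6,r2:1,r3:8,r4:4,r5:Add1
  c4: issue MUL r2<-Mul2  regs: r0:Mul1,r1:6,r2:Mul2,r3:8,r4:4,r5:Add1
  c5: CDB Add1=5; stall  regs: r0:Mul1,r1:6,r2:Mul2,r3:8,r4:4,r5:5
  c6: stall  regs: r0:Mul1,r1:6,r2:Mul2,r3:8,r4:4,r5:5
  c7: CDB Mul1=24; issue MUL r5<-Mul1  regs: r0:24,r1:6,r2:Mul2,r3:8,r4:4,r5:Mul1
  c8: stall  regs: r0:24,r1:6,r2:Mul2,r3:8,r4:4,r5:Mul1
  c9: CDB Mul2=8; issue MUL r3<-Mul2  regs: r0:24,r1:6,r2:8,r3:Mul2,r4:4,r5:Mul1
  c10: issue ADD r1<-Add1  regs: r0:24,r1:Add1,r2:8,r3:Mul2,r4:4,r5:Mul1
  c11: stall  regs: r0:24,r1:Add1,r2:8,r3:Mul2,r4:4,r5:Mul1
  c12: CDB Add1=48; stall  regs: r0:24,r1:48,r2:8,r3:Mul2,r4:4,r5:Mul1
  c13: CDB Mul1=192; issue MUL r0<-Mul1  regs: r0:Mul1,r1:48,r2:8,r3:Mul2,r4:4,r5:192
  c14: stall  regs: r0:Mul1,r1:48,r2:8,r3:Mul2,r4:4,r5:192
  c15: stall  regs: r0:Mul1,r1:48,r2:8,r3:Mul2,r4:4,r5:192
  c16: stall  regs: r0:Mul1,r1:48,r2:8,r3:Mul2,r4:4,r5:192
  c17: stall  regs: r0:Mul1,r1:48,r2:8,r3:Mul2,r4:4,r5:192
  c18: CDB Mul1=192; issue MUL r1<-Mul1  regs: r0:192,r1:Mul1,r2:8,r3:Mul2,r4:4,r5:192
  c19: CDB Mul2=1152  regs: r0:192,r1:Mul1,r2:8,r3:1152,r4:4,r5:192
  c20: -  regs: r0:192,r1:Mul1,r2:8,r3:1152,r4:4,r5:192
  c21: -  regs: r0:192,r1:Mul1,r2:8,r3:1152,r4:4,r5:192
  c22: -  regs: r0:192,r1:Mul1,r2:8,r3:1152,r4:4,r5:192

STATUS = VALUE 1152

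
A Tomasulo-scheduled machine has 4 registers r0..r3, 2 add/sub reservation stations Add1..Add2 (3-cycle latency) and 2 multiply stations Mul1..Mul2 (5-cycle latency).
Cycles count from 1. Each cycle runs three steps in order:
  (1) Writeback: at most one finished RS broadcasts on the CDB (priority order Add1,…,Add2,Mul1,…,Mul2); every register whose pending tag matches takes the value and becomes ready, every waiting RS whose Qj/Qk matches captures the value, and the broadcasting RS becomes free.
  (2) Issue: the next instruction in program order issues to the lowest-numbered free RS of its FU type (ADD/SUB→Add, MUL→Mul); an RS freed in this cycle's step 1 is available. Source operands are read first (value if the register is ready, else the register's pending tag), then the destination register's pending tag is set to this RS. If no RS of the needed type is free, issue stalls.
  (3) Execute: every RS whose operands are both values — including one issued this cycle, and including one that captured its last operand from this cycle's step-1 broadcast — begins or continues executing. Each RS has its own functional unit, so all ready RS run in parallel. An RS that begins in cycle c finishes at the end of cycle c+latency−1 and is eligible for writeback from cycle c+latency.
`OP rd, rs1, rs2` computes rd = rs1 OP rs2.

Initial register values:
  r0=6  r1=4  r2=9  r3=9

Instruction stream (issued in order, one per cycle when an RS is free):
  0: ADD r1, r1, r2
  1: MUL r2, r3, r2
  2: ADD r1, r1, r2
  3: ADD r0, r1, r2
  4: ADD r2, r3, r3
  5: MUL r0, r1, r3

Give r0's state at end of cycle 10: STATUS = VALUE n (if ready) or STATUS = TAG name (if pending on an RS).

STATUS = TAG Add1

  c1: issue ADD r1<-Add1  regs: r0:6,r1:Add1,r2:9,r3:9
  c2: issue MUL r2<-Mul1  regs: r0:6,r1:Add1,r2:Mul1,r3:9
  c3: issue ADD r1<-Add2  regs: r0:6,r1:Add2,r2:Mul1,r3:9
  c4: CDB Add1=13; issue ADD r0<-Add1  regs: r0:Add1,r1:Add2,r2:Mul1,r3:9
  c5: stall  regs: r0:Add1,r1:Add2,r2:Mul1,r3:9
  c6: stall  regs: r0:Add1,r1:Add2,r2:Mul1,r3:9
  c7: CDB Mul1=81; stall  regs: r0:Add1,r1:Add2,r2:81,r3:9
  c8: stall  regs: r0:Add1,r1:Add2,r2:81,r3:9
  c9: stall  regs: r0:Add1,r1:Add2,r2:81,r3:9
  c10: CDB Add2=94; issue ADD r2<-Add2  regs: r0:Add1,r1:94,r2:Add2,r3:9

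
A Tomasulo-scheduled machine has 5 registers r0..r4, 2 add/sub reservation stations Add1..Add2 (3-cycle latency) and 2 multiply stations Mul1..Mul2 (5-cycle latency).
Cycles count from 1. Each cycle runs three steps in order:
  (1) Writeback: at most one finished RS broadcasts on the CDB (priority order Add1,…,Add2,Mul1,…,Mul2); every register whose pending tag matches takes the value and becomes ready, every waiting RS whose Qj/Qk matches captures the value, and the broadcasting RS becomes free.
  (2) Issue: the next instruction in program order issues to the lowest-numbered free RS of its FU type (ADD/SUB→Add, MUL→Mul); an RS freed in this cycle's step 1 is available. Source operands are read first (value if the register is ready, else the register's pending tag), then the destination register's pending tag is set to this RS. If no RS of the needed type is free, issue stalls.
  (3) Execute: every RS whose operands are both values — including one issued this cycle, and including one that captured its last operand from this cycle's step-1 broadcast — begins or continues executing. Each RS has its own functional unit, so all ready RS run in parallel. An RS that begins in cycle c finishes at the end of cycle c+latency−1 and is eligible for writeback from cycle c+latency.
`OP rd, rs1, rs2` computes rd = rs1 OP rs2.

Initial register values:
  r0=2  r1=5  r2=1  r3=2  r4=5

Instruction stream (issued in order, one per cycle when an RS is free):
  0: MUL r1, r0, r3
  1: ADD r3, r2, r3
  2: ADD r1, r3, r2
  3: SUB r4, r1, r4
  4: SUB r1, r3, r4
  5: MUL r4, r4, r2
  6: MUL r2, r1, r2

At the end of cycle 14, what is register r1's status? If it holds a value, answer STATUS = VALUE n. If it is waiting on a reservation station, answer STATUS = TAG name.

STATUS = VALUE 4

cycle 1: issue MUL r1<-Mul1 // r0:2,r1:Mul1,r2:1,r3:2,r4:5
cycle 2: issue ADD r3<-Add1 // r0:2,r1:Mul1,r2:1,r3:Add1,r4:5
cycle 3: issue ADD r1<-Add2 // r0:2,r1:Add2,r2:1,r3:Add1,r4:5
cycle 4: stall // r0:2,r1:Add2,r2:1,r3:Add1,r4:5
cycle 5: CDB Add1=3; issue SUB r4<-Add1 // r0:2,r1:Add2,r2:1,r3:3,r4:Add1
cycle 6: CDB Mul1=4; stall // r0:2,r1:Add2,r2:1,r3:3,r4:Add1
cycle 7: stall // r0:2,r1:Add2,r2:1,r3:3,r4:Add1
cycle 8: CDB Add2=4; issue SUB r1<-Add2 // r0:2,r1:Add2,r2:1,r3:3,r4:Add1
cycle 9: issue MUL r4<-Mul1 // r0:2,r1:Add2,r2:1,r3:3,r4:Mul1
cycle 10: issue MUL r2<-Mul2 // r0:2,r1:Add2,r2:Mul2,r3:3,r4:Mul1
cycle 11: CDB Add1=-1 // r0:2,r1:Add2,r2:Mul2,r3:3,r4:Mul1
cycle 12: - // r0:2,r1:Add2,r2:Mul2,r3:3,r4:Mul1
cycle 13: - // r0:2,r1:Add2,r2:Mul2,r3:3,r4:Mul1
cycle 14: CDB Add2=4 // r0:2,r1:4,r2:Mul2,r3:3,r4:Mul1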